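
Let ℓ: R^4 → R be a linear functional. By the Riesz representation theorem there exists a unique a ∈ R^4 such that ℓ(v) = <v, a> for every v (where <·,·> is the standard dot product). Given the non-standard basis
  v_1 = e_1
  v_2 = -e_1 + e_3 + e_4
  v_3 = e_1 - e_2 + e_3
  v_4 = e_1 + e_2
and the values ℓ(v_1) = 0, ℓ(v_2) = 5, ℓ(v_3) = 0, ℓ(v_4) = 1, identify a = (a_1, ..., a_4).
a = (0, 1, 1, 4)

Write a = (a_1, ..., a_4) in the standard basis. For each basis vector v_i, ℓ(v_i) = <v_i, a> is a linear equation in the a_j's. Collect the n equations into a matrix system V a = ℓ, where row i of V is v_i (expressed in the standard basis). Since V is invertible (lower-triangular with 1s on the diagonal, up to permutation), solve by back-substitution:
  V =
[[1, 0, 0, 0],
 [-1, 0, 1, 1],
 [1, -1, 1, 0],
 [1, 1, 0, 0]]
  V a = (0, 5, 0, 1)
Solving gives a = (0, 1, 1, 4).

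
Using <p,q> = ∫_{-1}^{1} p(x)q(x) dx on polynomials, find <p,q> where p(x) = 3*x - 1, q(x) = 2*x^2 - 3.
<p,q> = 14/3

Expand the product: p(x)·q(x) = 6*x^3 - 2*x^2 - 9*x + 3.
∫_{-1}^{1} of each monomial x^k gives [2/(k+1) if k even, 0 if k odd]. Integrating term-by-term (or equivalently evaluating the antiderivative F(x) = 3*x^4/2 - 2*x^3/3 - 9*x^2/2 + 3*x at the endpoints):
  F(1) − F(−1) = -2/3 − (-16/3) = 14/3.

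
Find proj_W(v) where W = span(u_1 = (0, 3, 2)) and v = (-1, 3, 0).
proj_W(v) = (0, 27/13, 18/13)

Set up U = [u_1 | ... | u_1] ∈ R^(3×1). The projector onto W = col(U) is P = U (U^T U)^(-1) U^T.
Compute U^T U =
  [13],
and U^T v = (9).
Solve U^T U · c = U^T v for the coefficients: c = (9/13). The projection is proj_W(v) = U c.
Check: (v - proj_W(v)) · u_1 = 0  (should be 0).
Result: proj_W(v) = (0, 27/13, 18/13).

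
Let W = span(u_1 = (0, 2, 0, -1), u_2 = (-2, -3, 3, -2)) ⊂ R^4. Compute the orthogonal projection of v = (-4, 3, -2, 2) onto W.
proj_W(v) = (13/19, 79/38, -39/38, 3/19)

Set up U = [u_1 | ... | u_2] ∈ R^(4×2). The projector onto W = col(U) is P = U (U^T U)^(-1) U^T.
Compute U^T U =
  [5, -4]
  [-4, 26],
and U^T v = (4, -11).
Solve U^T U · c = U^T v for the coefficients: c = (10/19, -13/38). The projection is proj_W(v) = U c.
Check: (v - proj_W(v)) · u_1 = 0  (should be 0).
Check: (v - proj_W(v)) · u_2 = 0  (should be 0).
Result: proj_W(v) = (13/19, 79/38, -39/38, 3/19).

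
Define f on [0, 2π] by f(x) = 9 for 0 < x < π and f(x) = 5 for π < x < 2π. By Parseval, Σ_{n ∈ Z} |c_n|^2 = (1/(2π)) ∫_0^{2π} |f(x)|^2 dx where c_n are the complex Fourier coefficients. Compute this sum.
Σ |c_n|^2 = 53

Parseval equates the L^2 energy of f (normalised by 1/(2π)) with the ℓ^2 sum of its Fourier coefficients: (1/(2π)) ∫_0^{2π} |f|^2 = Σ |c_n|^2.
Compute the left side: (1/(2π)) [∫_0^π 9^2 dx + ∫_π^{2π} 5^2 dx] = (1/(2π)) · (81π + 25π) = (81 + 25)/2 = 53.
So Σ_{n ∈ Z} |c_n|^2 = 53.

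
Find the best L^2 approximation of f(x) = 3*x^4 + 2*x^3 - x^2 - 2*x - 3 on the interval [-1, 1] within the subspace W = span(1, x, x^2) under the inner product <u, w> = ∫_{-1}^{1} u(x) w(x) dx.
g(x) = 11*x^2/7 - 4*x/5 - 114/35

The best approximation g ∈ W is the orthogonal projection of f onto W. Writing g = a_0 + a_1 x + a_2 x^2, the coefficients solve the normal equations G · a = b where
  G_{ij} = <φ_i, φ_j> and b_i = <f, φ_i>, with φ_0 = 1, φ_1 = x, φ_2 = x^2.
G =
  [2, 0, 2/3]
  [0, 2/3, 0]
  [2/3, 0, 2/5],
b = (-82/15, -8/15, -54/35).
Solving gives a_0 = -114/35, a_1 = -4/5, a_2 = 11/7, so
  g(x) = 11*x^2/7 - 4*x/5 - 114/35.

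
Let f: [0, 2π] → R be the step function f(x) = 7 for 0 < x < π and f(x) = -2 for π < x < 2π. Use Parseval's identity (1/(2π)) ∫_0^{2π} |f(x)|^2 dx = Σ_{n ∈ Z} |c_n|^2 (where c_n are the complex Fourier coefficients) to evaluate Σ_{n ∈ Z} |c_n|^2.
Σ |c_n|^2 = 53/2

Parseval equates the L^2 energy of f (normalised by 1/(2π)) with the ℓ^2 sum of its Fourier coefficients: (1/(2π)) ∫_0^{2π} |f|^2 = Σ |c_n|^2.
Compute the left side: (1/(2π)) [∫_0^π 7^2 dx + ∫_π^{2π} (-2)^2 dx] = (1/(2π)) · (49π + 4π) = (49 + 4)/2 = 53/2.
So Σ_{n ∈ Z} |c_n|^2 = 53/2.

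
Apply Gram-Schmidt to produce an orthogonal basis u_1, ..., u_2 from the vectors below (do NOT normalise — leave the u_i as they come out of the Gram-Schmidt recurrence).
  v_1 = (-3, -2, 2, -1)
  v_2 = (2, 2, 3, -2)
Orthogonal basis:
  u_1 = (-3, -2, 2, -1)
  u_2 = (5/3, 16/9, 29/9, -19/9)

Apply the Gram-Schmidt recurrence
  u_1 = v_1
  u_i = v_i − Σ_{j<i} ((v_i · u_j) / (u_j · u_j)) · u_j.

Step by step this gives:
  u_1 = (-3, -2, 2, -1)
  u_2 = (5/3, 16/9, 29/9, -19/9)

Orthogonality check:
  u_2 · u_1 = 0 (should be 0)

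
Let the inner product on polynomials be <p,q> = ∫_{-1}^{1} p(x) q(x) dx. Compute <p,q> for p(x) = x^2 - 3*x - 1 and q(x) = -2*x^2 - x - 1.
<p,q> = 58/15

Expand the product: p(x)·q(x) = -2*x^4 + 5*x^3 + 4*x^2 + 4*x + 1.
∫_{-1}^{1} of each monomial x^k gives [2/(k+1) if k even, 0 if k odd]. Integrating term-by-term (or equivalently evaluating the antiderivative F(x) = -2*x^5/5 + 5*x^4/4 + 4*x^3/3 + 2*x^2 + x at the endpoints):
  F(1) − F(−1) = 311/60 − (79/60) = 58/15.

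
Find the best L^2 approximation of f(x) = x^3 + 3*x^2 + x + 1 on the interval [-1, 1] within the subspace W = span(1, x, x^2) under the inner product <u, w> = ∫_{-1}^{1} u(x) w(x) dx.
g(x) = 3*x^2 + 8*x/5 + 1

The best approximation g ∈ W is the orthogonal projection of f onto W. Writing g = a_0 + a_1 x + a_2 x^2, the coefficients solve the normal equations G · a = b where
  G_{ij} = <φ_i, φ_j> and b_i = <f, φ_i>, with φ_0 = 1, φ_1 = x, φ_2 = x^2.
G =
  [2, 0, 2/3]
  [0, 2/3, 0]
  [2/3, 0, 2/5],
b = (4, 16/15, 28/15).
Solving gives a_0 = 1, a_1 = 8/5, a_2 = 3, so
  g(x) = 3*x^2 + 8*x/5 + 1.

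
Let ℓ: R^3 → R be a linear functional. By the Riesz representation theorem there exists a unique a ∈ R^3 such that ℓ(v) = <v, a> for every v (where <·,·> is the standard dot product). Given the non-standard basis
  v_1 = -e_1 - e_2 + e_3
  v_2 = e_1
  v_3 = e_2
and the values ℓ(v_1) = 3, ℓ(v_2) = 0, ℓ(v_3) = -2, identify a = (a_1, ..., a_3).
a = (0, -2, 1)

Write a = (a_1, ..., a_3) in the standard basis. For each basis vector v_i, ℓ(v_i) = <v_i, a> is a linear equation in the a_j's. Collect the n equations into a matrix system V a = ℓ, where row i of V is v_i (expressed in the standard basis). Since V is invertible (lower-triangular with 1s on the diagonal, up to permutation), solve by back-substitution:
  V =
[[-1, -1, 1],
 [1, 0, 0],
 [0, 1, 0]]
  V a = (3, 0, -2)
Solving gives a = (0, -2, 1).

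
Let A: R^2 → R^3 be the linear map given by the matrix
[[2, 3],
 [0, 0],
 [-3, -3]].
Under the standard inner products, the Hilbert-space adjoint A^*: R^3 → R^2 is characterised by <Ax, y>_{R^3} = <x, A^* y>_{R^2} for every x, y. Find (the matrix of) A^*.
A^* = A^T =
[[2, 0, -3],
 [3, 0, -3]]

For real matrices with standard dot products, the defining identity <Ax, y> = <x, A^* y> gives (Ax)^T y = x^T (A^*) y, i.e. x^T A^T y = x^T (A^*) y. Since this holds for all x, y, we must have A^* = A^T. Therefore
A^* =
[[2, 0, -3],
 [3, 0, -3]].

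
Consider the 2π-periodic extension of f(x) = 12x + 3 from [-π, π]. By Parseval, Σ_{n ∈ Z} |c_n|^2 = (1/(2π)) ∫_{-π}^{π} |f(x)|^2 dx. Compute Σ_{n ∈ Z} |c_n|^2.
Σ |c_n|^2 = 48π^2 + 9

Expand and integrate term by term over [-π, π]:
  ∫ (12x)^2 dx = 144·(2π^3/3); ∫ 2·12·(3)·x dx = 0 (odd integrand); ∫ 3^2 dx = 9·2π.
So (1/(2π)) ∫_{-π}^{π} (12x + 3)^2 dx = 144π^2/3 + 9 = 48π^2 + 9.
Parseval ⇒ Σ |c_n|^2 = 48π^2 + 9.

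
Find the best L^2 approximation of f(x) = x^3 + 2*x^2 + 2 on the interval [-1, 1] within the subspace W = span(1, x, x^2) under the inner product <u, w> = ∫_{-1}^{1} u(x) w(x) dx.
g(x) = 2*x^2 + 3*x/5 + 2

The best approximation g ∈ W is the orthogonal projection of f onto W. Writing g = a_0 + a_1 x + a_2 x^2, the coefficients solve the normal equations G · a = b where
  G_{ij} = <φ_i, φ_j> and b_i = <f, φ_i>, with φ_0 = 1, φ_1 = x, φ_2 = x^2.
G =
  [2, 0, 2/3]
  [0, 2/3, 0]
  [2/3, 0, 2/5],
b = (16/3, 2/5, 32/15).
Solving gives a_0 = 2, a_1 = 3/5, a_2 = 2, so
  g(x) = 2*x^2 + 3*x/5 + 2.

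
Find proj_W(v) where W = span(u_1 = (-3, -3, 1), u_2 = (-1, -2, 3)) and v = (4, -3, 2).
proj_W(v) = (83/61, 1/61, 191/61)

Set up U = [u_1 | ... | u_2] ∈ R^(3×2). The projector onto W = col(U) is P = U (U^T U)^(-1) U^T.
Compute U^T U =
  [19, 12]
  [12, 14],
and U^T v = (-1, 8).
Solve U^T U · c = U^T v for the coefficients: c = (-55/61, 82/61). The projection is proj_W(v) = U c.
Check: (v - proj_W(v)) · u_1 = 0  (should be 0).
Check: (v - proj_W(v)) · u_2 = 0  (should be 0).
Result: proj_W(v) = (83/61, 1/61, 191/61).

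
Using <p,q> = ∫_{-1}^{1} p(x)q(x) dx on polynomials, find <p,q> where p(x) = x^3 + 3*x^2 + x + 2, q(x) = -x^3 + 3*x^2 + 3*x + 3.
<p,q> = 984/35

Expand the product: p(x)·q(x) = -x^6 + 11*x^4 + 13*x^3 + 18*x^2 + 9*x + 6.
∫_{-1}^{1} of each monomial x^k gives [2/(k+1) if k even, 0 if k odd]. Integrating term-by-term (or equivalently evaluating the antiderivative F(x) = -x^7/7 + 11*x^5/5 + 13*x^4/4 + 6*x^3 + 9*x^2/2 + 6*x at the endpoints):
  F(1) − F(−1) = 3053/140 − (-883/140) = 984/35.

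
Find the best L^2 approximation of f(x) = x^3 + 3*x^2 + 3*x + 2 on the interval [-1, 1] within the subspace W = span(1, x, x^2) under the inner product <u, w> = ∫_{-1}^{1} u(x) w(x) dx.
g(x) = 3*x^2 + 18*x/5 + 2

The best approximation g ∈ W is the orthogonal projection of f onto W. Writing g = a_0 + a_1 x + a_2 x^2, the coefficients solve the normal equations G · a = b where
  G_{ij} = <φ_i, φ_j> and b_i = <f, φ_i>, with φ_0 = 1, φ_1 = x, φ_2 = x^2.
G =
  [2, 0, 2/3]
  [0, 2/3, 0]
  [2/3, 0, 2/5],
b = (6, 12/5, 38/15).
Solving gives a_0 = 2, a_1 = 18/5, a_2 = 3, so
  g(x) = 3*x^2 + 18*x/5 + 2.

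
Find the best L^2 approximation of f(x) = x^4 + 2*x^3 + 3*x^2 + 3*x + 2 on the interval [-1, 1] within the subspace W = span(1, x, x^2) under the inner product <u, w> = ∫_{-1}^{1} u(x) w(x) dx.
g(x) = 27*x^2/7 + 21*x/5 + 67/35

The best approximation g ∈ W is the orthogonal projection of f onto W. Writing g = a_0 + a_1 x + a_2 x^2, the coefficients solve the normal equations G · a = b where
  G_{ij} = <φ_i, φ_j> and b_i = <f, φ_i>, with φ_0 = 1, φ_1 = x, φ_2 = x^2.
G =
  [2, 0, 2/3]
  [0, 2/3, 0]
  [2/3, 0, 2/5],
b = (32/5, 14/5, 296/105).
Solving gives a_0 = 67/35, a_1 = 21/5, a_2 = 27/7, so
  g(x) = 27*x^2/7 + 21*x/5 + 67/35.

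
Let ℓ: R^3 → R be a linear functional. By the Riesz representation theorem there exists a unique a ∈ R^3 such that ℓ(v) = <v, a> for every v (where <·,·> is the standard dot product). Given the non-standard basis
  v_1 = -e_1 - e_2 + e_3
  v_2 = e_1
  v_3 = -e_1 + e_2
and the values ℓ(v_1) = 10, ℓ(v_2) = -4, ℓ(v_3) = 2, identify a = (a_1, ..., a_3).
a = (-4, -2, 4)

Write a = (a_1, ..., a_3) in the standard basis. For each basis vector v_i, ℓ(v_i) = <v_i, a> is a linear equation in the a_j's. Collect the n equations into a matrix system V a = ℓ, where row i of V is v_i (expressed in the standard basis). Since V is invertible (lower-triangular with 1s on the diagonal, up to permutation), solve by back-substitution:
  V =
[[-1, -1, 1],
 [1, 0, 0],
 [-1, 1, 0]]
  V a = (10, -4, 2)
Solving gives a = (-4, -2, 4).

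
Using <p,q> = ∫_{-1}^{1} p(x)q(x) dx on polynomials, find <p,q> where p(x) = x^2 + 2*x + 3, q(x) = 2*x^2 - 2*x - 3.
<p,q> = -268/15

Expand the product: p(x)·q(x) = 2*x^4 + 2*x^3 - x^2 - 12*x - 9.
∫_{-1}^{1} of each monomial x^k gives [2/(k+1) if k even, 0 if k odd]. Integrating term-by-term (or equivalently evaluating the antiderivative F(x) = 2*x^5/5 + x^4/2 - x^3/3 - 6*x^2 - 9*x at the endpoints):
  F(1) − F(−1) = -433/30 − (103/30) = -268/15.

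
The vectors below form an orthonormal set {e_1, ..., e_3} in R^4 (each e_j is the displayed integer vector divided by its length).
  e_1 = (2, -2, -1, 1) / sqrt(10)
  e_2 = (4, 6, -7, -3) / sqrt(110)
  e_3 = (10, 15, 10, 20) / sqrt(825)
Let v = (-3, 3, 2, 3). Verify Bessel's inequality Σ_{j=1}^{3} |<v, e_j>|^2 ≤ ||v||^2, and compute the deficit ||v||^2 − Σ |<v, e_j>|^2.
Σ |<v, e_j>|^2 = 77/3; ||v||^2 = 31; deficit = 16/3

Write each e_j = u_j / sqrt(<u_j, u_j>) where u_j is the displayed integer vector. Then <v, e_j> = <v, u_j> / sqrt(<u_j, u_j>), so |<v, e_j>|^2 = <v, u_j>^2 / <u_j, u_j>.
Coefficients: <v, e_1> = -11/sqrt(10), <v, e_2> = -17/sqrt(110), <v, e_3> = 95/sqrt(825).
Square and sum: Σ |<v, e_j>|^2 = 77/3.
Compute ||v||^2 = v·v = 31.
Deficit = 31 − 77/3 = 16/3 ≥ 0, confirming Bessel's inequality. (The deficit equals ||v − Σ <v,e_j> e_j||^2, the squared distance from v to span{e_j}.)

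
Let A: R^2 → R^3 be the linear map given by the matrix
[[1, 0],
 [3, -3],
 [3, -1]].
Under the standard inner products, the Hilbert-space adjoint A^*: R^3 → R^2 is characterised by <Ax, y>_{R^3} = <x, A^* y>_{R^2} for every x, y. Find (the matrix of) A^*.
A^* = A^T =
[[1, 3, 3],
 [0, -3, -1]]

For real matrices with standard dot products, the defining identity <Ax, y> = <x, A^* y> gives (Ax)^T y = x^T (A^*) y, i.e. x^T A^T y = x^T (A^*) y. Since this holds for all x, y, we must have A^* = A^T. Therefore
A^* =
[[1, 3, 3],
 [0, -3, -1]].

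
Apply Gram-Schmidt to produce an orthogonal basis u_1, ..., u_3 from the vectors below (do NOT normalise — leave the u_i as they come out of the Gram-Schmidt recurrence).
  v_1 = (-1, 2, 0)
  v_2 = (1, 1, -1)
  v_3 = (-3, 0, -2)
Orthogonal basis:
  u_1 = (-1, 2, 0)
  u_2 = (6/5, 3/5, -1)
  u_3 = (-12/7, -6/7, -18/7)

Apply the Gram-Schmidt recurrence
  u_1 = v_1
  u_i = v_i − Σ_{j<i} ((v_i · u_j) / (u_j · u_j)) · u_j.

Step by step this gives:
  u_1 = (-1, 2, 0)
  u_2 = (6/5, 3/5, -1)
  u_3 = (-12/7, -6/7, -18/7)

Orthogonality check:
  u_2 · u_1 = 0 (should be 0)
  u_3 · u_1 = 0 (should be 0)
  u_3 · u_2 = 0 (should be 0)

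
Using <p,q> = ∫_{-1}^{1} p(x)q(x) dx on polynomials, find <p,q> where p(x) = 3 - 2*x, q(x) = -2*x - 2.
<p,q> = -28/3

Expand the product: p(x)·q(x) = 4*x^2 - 2*x - 6.
∫_{-1}^{1} of each monomial x^k gives [2/(k+1) if k even, 0 if k odd]. Integrating term-by-term (or equivalently evaluating the antiderivative F(x) = 4*x^3/3 - x^2 - 6*x at the endpoints):
  F(1) − F(−1) = -17/3 − (11/3) = -28/3.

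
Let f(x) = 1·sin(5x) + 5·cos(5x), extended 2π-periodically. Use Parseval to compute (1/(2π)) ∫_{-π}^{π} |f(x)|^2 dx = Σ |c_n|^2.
Σ |c_n|^2 = 13

Expand |f|^2 and use orthogonality of {sin(nx), cos(mx)} on [-π, π]:
  ∫_{-π}^{π} sin(nx)^2 dx = π, ∫ cos(mx)^2 dx = π, and cross terms integrate to 0.
So ∫_{-π}^{π} f(x)^2 dx = 1^2 · π + 5^2 · π = (1 + 25)π.
Divide by 2π: (1 + 25)/2 = 13.
By Parseval, this equals Σ |c_n|^2.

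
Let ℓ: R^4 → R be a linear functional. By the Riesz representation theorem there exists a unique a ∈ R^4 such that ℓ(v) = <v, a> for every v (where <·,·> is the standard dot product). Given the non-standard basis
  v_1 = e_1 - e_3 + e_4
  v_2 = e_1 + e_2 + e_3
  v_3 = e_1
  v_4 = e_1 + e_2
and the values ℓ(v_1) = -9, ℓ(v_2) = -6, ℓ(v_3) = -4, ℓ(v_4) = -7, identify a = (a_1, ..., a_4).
a = (-4, -3, 1, -4)

Write a = (a_1, ..., a_4) in the standard basis. For each basis vector v_i, ℓ(v_i) = <v_i, a> is a linear equation in the a_j's. Collect the n equations into a matrix system V a = ℓ, where row i of V is v_i (expressed in the standard basis). Since V is invertible (lower-triangular with 1s on the diagonal, up to permutation), solve by back-substitution:
  V =
[[1, 0, -1, 1],
 [1, 1, 1, 0],
 [1, 0, 0, 0],
 [1, 1, 0, 0]]
  V a = (-9, -6, -4, -7)
Solving gives a = (-4, -3, 1, -4).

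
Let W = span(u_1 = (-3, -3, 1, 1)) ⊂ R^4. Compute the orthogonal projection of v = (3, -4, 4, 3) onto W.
proj_W(v) = (-3/2, -3/2, 1/2, 1/2)

Set up U = [u_1 | ... | u_1] ∈ R^(4×1). The projector onto W = col(U) is P = U (U^T U)^(-1) U^T.
Compute U^T U =
  [20],
and U^T v = (10).
Solve U^T U · c = U^T v for the coefficients: c = (1/2). The projection is proj_W(v) = U c.
Check: (v - proj_W(v)) · u_1 = 0  (should be 0).
Result: proj_W(v) = (-3/2, -3/2, 1/2, 1/2).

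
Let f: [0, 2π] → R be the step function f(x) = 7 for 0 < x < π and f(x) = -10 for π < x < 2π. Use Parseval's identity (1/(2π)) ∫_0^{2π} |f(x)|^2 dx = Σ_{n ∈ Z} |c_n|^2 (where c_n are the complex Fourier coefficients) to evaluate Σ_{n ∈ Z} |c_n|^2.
Σ |c_n|^2 = 149/2

Parseval equates the L^2 energy of f (normalised by 1/(2π)) with the ℓ^2 sum of its Fourier coefficients: (1/(2π)) ∫_0^{2π} |f|^2 = Σ |c_n|^2.
Compute the left side: (1/(2π)) [∫_0^π 7^2 dx + ∫_π^{2π} (-10)^2 dx] = (1/(2π)) · (49π + 100π) = (49 + 100)/2 = 149/2.
So Σ_{n ∈ Z} |c_n|^2 = 149/2.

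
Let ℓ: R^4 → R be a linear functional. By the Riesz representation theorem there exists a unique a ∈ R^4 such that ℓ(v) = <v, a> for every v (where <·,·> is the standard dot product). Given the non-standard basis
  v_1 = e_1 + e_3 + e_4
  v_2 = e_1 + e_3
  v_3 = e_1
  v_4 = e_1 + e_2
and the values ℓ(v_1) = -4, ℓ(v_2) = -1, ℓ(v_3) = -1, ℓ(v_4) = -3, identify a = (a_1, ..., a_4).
a = (-1, -2, 0, -3)

Write a = (a_1, ..., a_4) in the standard basis. For each basis vector v_i, ℓ(v_i) = <v_i, a> is a linear equation in the a_j's. Collect the n equations into a matrix system V a = ℓ, where row i of V is v_i (expressed in the standard basis). Since V is invertible (lower-triangular with 1s on the diagonal, up to permutation), solve by back-substitution:
  V =
[[1, 0, 1, 1],
 [1, 0, 1, 0],
 [1, 0, 0, 0],
 [1, 1, 0, 0]]
  V a = (-4, -1, -1, -3)
Solving gives a = (-1, -2, 0, -3).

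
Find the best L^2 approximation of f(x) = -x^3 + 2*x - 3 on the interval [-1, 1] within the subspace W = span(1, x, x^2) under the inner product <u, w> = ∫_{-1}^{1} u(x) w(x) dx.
g(x) = 7*x/5 - 3

The best approximation g ∈ W is the orthogonal projection of f onto W. Writing g = a_0 + a_1 x + a_2 x^2, the coefficients solve the normal equations G · a = b where
  G_{ij} = <φ_i, φ_j> and b_i = <f, φ_i>, with φ_0 = 1, φ_1 = x, φ_2 = x^2.
G =
  [2, 0, 2/3]
  [0, 2/3, 0]
  [2/3, 0, 2/5],
b = (-6, 14/15, -2).
Solving gives a_0 = -3, a_1 = 7/5, a_2 = 0, so
  g(x) = 7*x/5 - 3.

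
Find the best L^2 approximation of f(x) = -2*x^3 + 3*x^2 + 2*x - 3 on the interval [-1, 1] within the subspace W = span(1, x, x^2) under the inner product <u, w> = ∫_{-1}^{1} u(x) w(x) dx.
g(x) = 3*x^2 + 4*x/5 - 3

The best approximation g ∈ W is the orthogonal projection of f onto W. Writing g = a_0 + a_1 x + a_2 x^2, the coefficients solve the normal equations G · a = b where
  G_{ij} = <φ_i, φ_j> and b_i = <f, φ_i>, with φ_0 = 1, φ_1 = x, φ_2 = x^2.
G =
  [2, 0, 2/3]
  [0, 2/3, 0]
  [2/3, 0, 2/5],
b = (-4, 8/15, -4/5).
Solving gives a_0 = -3, a_1 = 4/5, a_2 = 3, so
  g(x) = 3*x^2 + 4*x/5 - 3.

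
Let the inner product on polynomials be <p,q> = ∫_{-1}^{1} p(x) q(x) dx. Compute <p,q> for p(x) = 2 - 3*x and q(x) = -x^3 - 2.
<p,q> = -34/5

Expand the product: p(x)·q(x) = 3*x^4 - 2*x^3 + 6*x - 4.
∫_{-1}^{1} of each monomial x^k gives [2/(k+1) if k even, 0 if k odd]. Integrating term-by-term (or equivalently evaluating the antiderivative F(x) = 3*x^5/5 - x^4/2 + 3*x^2 - 4*x at the endpoints):
  F(1) − F(−1) = -9/10 − (59/10) = -34/5.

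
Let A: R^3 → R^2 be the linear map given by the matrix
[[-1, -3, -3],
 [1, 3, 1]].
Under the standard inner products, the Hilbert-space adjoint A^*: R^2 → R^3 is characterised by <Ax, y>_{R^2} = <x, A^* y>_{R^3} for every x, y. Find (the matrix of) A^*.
A^* = A^T =
[[-1, 1],
 [-3, 3],
 [-3, 1]]

For real matrices with standard dot products, the defining identity <Ax, y> = <x, A^* y> gives (Ax)^T y = x^T (A^*) y, i.e. x^T A^T y = x^T (A^*) y. Since this holds for all x, y, we must have A^* = A^T. Therefore
A^* =
[[-1, 1],
 [-3, 3],
 [-3, 1]].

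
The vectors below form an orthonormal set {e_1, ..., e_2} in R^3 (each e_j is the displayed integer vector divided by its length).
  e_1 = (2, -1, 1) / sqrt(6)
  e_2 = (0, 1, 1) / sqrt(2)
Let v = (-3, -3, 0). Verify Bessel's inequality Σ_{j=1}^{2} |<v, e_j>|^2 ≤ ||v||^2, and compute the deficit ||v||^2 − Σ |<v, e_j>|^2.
Σ |<v, e_j>|^2 = 6; ||v||^2 = 18; deficit = 12

Write each e_j = u_j / sqrt(<u_j, u_j>) where u_j is the displayed integer vector. Then <v, e_j> = <v, u_j> / sqrt(<u_j, u_j>), so |<v, e_j>|^2 = <v, u_j>^2 / <u_j, u_j>.
Coefficients: <v, e_1> = -3/sqrt(6), <v, e_2> = -3/sqrt(2).
Square and sum: Σ |<v, e_j>|^2 = 6.
Compute ||v||^2 = v·v = 18.
Deficit = 18 − 6 = 12 ≥ 0, confirming Bessel's inequality. (The deficit equals ||v − Σ <v,e_j> e_j||^2, the squared distance from v to span{e_j}.)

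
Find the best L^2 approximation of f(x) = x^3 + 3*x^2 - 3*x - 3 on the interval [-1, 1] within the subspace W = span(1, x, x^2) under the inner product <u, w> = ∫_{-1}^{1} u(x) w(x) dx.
g(x) = 3*x^2 - 12*x/5 - 3

The best approximation g ∈ W is the orthogonal projection of f onto W. Writing g = a_0 + a_1 x + a_2 x^2, the coefficients solve the normal equations G · a = b where
  G_{ij} = <φ_i, φ_j> and b_i = <f, φ_i>, with φ_0 = 1, φ_1 = x, φ_2 = x^2.
G =
  [2, 0, 2/3]
  [0, 2/3, 0]
  [2/3, 0, 2/5],
b = (-4, -8/5, -4/5).
Solving gives a_0 = -3, a_1 = -12/5, a_2 = 3, so
  g(x) = 3*x^2 - 12*x/5 - 3.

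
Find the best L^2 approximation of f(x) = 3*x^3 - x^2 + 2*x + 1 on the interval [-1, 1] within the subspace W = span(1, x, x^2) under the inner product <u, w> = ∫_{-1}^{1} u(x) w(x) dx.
g(x) = -x^2 + 19*x/5 + 1

The best approximation g ∈ W is the orthogonal projection of f onto W. Writing g = a_0 + a_1 x + a_2 x^2, the coefficients solve the normal equations G · a = b where
  G_{ij} = <φ_i, φ_j> and b_i = <f, φ_i>, with φ_0 = 1, φ_1 = x, φ_2 = x^2.
G =
  [2, 0, 2/3]
  [0, 2/3, 0]
  [2/3, 0, 2/5],
b = (4/3, 38/15, 4/15).
Solving gives a_0 = 1, a_1 = 19/5, a_2 = -1, so
  g(x) = -x^2 + 19*x/5 + 1.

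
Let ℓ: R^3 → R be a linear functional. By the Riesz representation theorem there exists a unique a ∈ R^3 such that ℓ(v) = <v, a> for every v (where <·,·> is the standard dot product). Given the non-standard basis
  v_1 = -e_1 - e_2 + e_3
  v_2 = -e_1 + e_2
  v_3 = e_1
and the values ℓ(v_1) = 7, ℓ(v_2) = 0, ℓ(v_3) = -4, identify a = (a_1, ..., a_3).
a = (-4, -4, -1)

Write a = (a_1, ..., a_3) in the standard basis. For each basis vector v_i, ℓ(v_i) = <v_i, a> is a linear equation in the a_j's. Collect the n equations into a matrix system V a = ℓ, where row i of V is v_i (expressed in the standard basis). Since V is invertible (lower-triangular with 1s on the diagonal, up to permutation), solve by back-substitution:
  V =
[[-1, -1, 1],
 [-1, 1, 0],
 [1, 0, 0]]
  V a = (7, 0, -4)
Solving gives a = (-4, -4, -1).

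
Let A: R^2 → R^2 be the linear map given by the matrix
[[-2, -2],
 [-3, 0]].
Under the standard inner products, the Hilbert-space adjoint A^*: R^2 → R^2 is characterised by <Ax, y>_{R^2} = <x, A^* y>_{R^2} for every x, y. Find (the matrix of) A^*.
A^* = A^T =
[[-2, -3],
 [-2, 0]]

For real matrices with standard dot products, the defining identity <Ax, y> = <x, A^* y> gives (Ax)^T y = x^T (A^*) y, i.e. x^T A^T y = x^T (A^*) y. Since this holds for all x, y, we must have A^* = A^T. Therefore
A^* =
[[-2, -3],
 [-2, 0]].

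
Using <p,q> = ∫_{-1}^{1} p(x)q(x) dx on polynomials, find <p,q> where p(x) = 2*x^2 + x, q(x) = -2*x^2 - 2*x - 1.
<p,q> = -64/15

Expand the product: p(x)·q(x) = -4*x^4 - 6*x^3 - 4*x^2 - x.
∫_{-1}^{1} of each monomial x^k gives [2/(k+1) if k even, 0 if k odd]. Integrating term-by-term (or equivalently evaluating the antiderivative F(x) = -4*x^5/5 - 3*x^4/2 - 4*x^3/3 - x^2/2 at the endpoints):
  F(1) − F(−1) = -62/15 − (2/15) = -64/15.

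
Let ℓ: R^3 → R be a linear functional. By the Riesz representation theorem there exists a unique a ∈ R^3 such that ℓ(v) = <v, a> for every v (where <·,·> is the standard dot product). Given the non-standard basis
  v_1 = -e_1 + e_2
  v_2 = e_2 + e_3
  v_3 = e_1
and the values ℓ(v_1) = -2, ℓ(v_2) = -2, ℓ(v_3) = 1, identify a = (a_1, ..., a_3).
a = (1, -1, -1)

Write a = (a_1, ..., a_3) in the standard basis. For each basis vector v_i, ℓ(v_i) = <v_i, a> is a linear equation in the a_j's. Collect the n equations into a matrix system V a = ℓ, where row i of V is v_i (expressed in the standard basis). Since V is invertible (lower-triangular with 1s on the diagonal, up to permutation), solve by back-substitution:
  V =
[[-1, 1, 0],
 [0, 1, 1],
 [1, 0, 0]]
  V a = (-2, -2, 1)
Solving gives a = (1, -1, -1).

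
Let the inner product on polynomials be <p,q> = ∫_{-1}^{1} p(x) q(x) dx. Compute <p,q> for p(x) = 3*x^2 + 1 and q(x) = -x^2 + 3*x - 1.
<p,q> = -88/15

Expand the product: p(x)·q(x) = -3*x^4 + 9*x^3 - 4*x^2 + 3*x - 1.
∫_{-1}^{1} of each monomial x^k gives [2/(k+1) if k even, 0 if k odd]. Integrating term-by-term (or equivalently evaluating the antiderivative F(x) = -3*x^5/5 + 9*x^4/4 - 4*x^3/3 + 3*x^2/2 - x at the endpoints):
  F(1) − F(−1) = 49/60 − (401/60) = -88/15.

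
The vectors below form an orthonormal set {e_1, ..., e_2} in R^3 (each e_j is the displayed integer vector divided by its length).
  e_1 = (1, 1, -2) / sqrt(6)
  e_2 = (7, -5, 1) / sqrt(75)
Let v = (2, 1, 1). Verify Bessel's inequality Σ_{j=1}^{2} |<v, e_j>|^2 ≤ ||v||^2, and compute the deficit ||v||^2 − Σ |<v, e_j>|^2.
Σ |<v, e_j>|^2 = 3/2; ||v||^2 = 6; deficit = 9/2

Write each e_j = u_j / sqrt(<u_j, u_j>) where u_j is the displayed integer vector. Then <v, e_j> = <v, u_j> / sqrt(<u_j, u_j>), so |<v, e_j>|^2 = <v, u_j>^2 / <u_j, u_j>.
Coefficients: <v, e_1> = 1/sqrt(6), <v, e_2> = 10/sqrt(75).
Square and sum: Σ |<v, e_j>|^2 = 3/2.
Compute ||v||^2 = v·v = 6.
Deficit = 6 − 3/2 = 9/2 ≥ 0, confirming Bessel's inequality. (The deficit equals ||v − Σ <v,e_j> e_j||^2, the squared distance from v to span{e_j}.)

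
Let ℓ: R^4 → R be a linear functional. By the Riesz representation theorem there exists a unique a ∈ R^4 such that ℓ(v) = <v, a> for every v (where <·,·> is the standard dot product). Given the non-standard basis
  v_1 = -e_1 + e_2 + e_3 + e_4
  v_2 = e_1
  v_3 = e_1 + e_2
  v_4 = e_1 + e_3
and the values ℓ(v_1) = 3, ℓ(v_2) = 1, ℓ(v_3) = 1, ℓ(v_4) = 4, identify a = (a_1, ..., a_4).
a = (1, 0, 3, 1)

Write a = (a_1, ..., a_4) in the standard basis. For each basis vector v_i, ℓ(v_i) = <v_i, a> is a linear equation in the a_j's. Collect the n equations into a matrix system V a = ℓ, where row i of V is v_i (expressed in the standard basis). Since V is invertible (lower-triangular with 1s on the diagonal, up to permutation), solve by back-substitution:
  V =
[[-1, 1, 1, 1],
 [1, 0, 0, 0],
 [1, 1, 0, 0],
 [1, 0, 1, 0]]
  V a = (3, 1, 1, 4)
Solving gives a = (1, 0, 3, 1).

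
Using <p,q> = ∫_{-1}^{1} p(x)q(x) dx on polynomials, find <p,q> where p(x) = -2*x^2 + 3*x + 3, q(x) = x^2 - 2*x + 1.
<p,q> = 28/15

Expand the product: p(x)·q(x) = -2*x^4 + 7*x^3 - 5*x^2 - 3*x + 3.
∫_{-1}^{1} of each monomial x^k gives [2/(k+1) if k even, 0 if k odd]. Integrating term-by-term (or equivalently evaluating the antiderivative F(x) = -2*x^5/5 + 7*x^4/4 - 5*x^3/3 - 3*x^2/2 + 3*x at the endpoints):
  F(1) − F(−1) = 71/60 − (-41/60) = 28/15.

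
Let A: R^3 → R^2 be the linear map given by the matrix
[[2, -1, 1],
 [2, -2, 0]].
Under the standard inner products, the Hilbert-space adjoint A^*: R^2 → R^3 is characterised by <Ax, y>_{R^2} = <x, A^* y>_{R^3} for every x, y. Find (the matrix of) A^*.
A^* = A^T =
[[2, 2],
 [-1, -2],
 [1, 0]]

For real matrices with standard dot products, the defining identity <Ax, y> = <x, A^* y> gives (Ax)^T y = x^T (A^*) y, i.e. x^T A^T y = x^T (A^*) y. Since this holds for all x, y, we must have A^* = A^T. Therefore
A^* =
[[2, 2],
 [-1, -2],
 [1, 0]].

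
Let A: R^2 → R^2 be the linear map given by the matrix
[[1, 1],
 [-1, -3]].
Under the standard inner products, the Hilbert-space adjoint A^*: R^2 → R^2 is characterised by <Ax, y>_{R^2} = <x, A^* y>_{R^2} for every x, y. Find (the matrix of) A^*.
A^* = A^T =
[[1, -1],
 [1, -3]]

For real matrices with standard dot products, the defining identity <Ax, y> = <x, A^* y> gives (Ax)^T y = x^T (A^*) y, i.e. x^T A^T y = x^T (A^*) y. Since this holds for all x, y, we must have A^* = A^T. Therefore
A^* =
[[1, -1],
 [1, -3]].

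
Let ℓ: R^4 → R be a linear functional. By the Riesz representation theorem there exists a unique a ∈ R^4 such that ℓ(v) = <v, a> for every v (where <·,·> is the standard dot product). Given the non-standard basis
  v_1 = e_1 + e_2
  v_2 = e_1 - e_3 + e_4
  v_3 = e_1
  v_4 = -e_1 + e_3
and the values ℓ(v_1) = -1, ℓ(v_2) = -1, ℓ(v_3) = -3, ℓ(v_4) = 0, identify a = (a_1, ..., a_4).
a = (-3, 2, -3, -1)

Write a = (a_1, ..., a_4) in the standard basis. For each basis vector v_i, ℓ(v_i) = <v_i, a> is a linear equation in the a_j's. Collect the n equations into a matrix system V a = ℓ, where row i of V is v_i (expressed in the standard basis). Since V is invertible (lower-triangular with 1s on the diagonal, up to permutation), solve by back-substitution:
  V =
[[1, 1, 0, 0],
 [1, 0, -1, 1],
 [1, 0, 0, 0],
 [-1, 0, 1, 0]]
  V a = (-1, -1, -3, 0)
Solving gives a = (-3, 2, -3, -1).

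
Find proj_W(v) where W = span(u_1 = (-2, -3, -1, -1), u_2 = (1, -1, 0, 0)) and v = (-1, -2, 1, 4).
proj_W(v) = (2/29, -27/29, -5/29, -5/29)

Set up U = [u_1 | ... | u_2] ∈ R^(4×2). The projector onto W = col(U) is P = U (U^T U)^(-1) U^T.
Compute U^T U =
  [15, 1]
  [1, 2],
and U^T v = (3, 1).
Solve U^T U · c = U^T v for the coefficients: c = (5/29, 12/29). The projection is proj_W(v) = U c.
Check: (v - proj_W(v)) · u_1 = 0  (should be 0).
Check: (v - proj_W(v)) · u_2 = 0  (should be 0).
Result: proj_W(v) = (2/29, -27/29, -5/29, -5/29).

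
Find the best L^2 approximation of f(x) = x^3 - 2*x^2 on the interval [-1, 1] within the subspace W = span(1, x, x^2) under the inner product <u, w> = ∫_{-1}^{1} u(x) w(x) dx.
g(x) = -2*x^2 + 3*x/5

The best approximation g ∈ W is the orthogonal projection of f onto W. Writing g = a_0 + a_1 x + a_2 x^2, the coefficients solve the normal equations G · a = b where
  G_{ij} = <φ_i, φ_j> and b_i = <f, φ_i>, with φ_0 = 1, φ_1 = x, φ_2 = x^2.
G =
  [2, 0, 2/3]
  [0, 2/3, 0]
  [2/3, 0, 2/5],
b = (-4/3, 2/5, -4/5).
Solving gives a_0 = 0, a_1 = 3/5, a_2 = -2, so
  g(x) = -2*x^2 + 3*x/5.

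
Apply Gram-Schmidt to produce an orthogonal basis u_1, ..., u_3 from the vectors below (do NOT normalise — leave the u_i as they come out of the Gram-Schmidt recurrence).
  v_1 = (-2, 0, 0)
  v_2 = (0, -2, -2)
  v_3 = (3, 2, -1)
Orthogonal basis:
  u_1 = (-2, 0, 0)
  u_2 = (0, -2, -2)
  u_3 = (0, 3/2, -3/2)

Apply the Gram-Schmidt recurrence
  u_1 = v_1
  u_i = v_i − Σ_{j<i} ((v_i · u_j) / (u_j · u_j)) · u_j.

Step by step this gives:
  u_1 = (-2, 0, 0)
  u_2 = (0, -2, -2)
  u_3 = (0, 3/2, -3/2)

Orthogonality check:
  u_2 · u_1 = 0 (should be 0)
  u_3 · u_1 = 0 (should be 0)
  u_3 · u_2 = 0 (should be 0)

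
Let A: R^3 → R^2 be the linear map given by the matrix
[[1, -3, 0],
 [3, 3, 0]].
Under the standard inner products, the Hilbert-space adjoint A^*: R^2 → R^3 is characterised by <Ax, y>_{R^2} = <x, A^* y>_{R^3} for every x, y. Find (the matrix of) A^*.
A^* = A^T =
[[1, 3],
 [-3, 3],
 [0, 0]]

For real matrices with standard dot products, the defining identity <Ax, y> = <x, A^* y> gives (Ax)^T y = x^T (A^*) y, i.e. x^T A^T y = x^T (A^*) y. Since this holds for all x, y, we must have A^* = A^T. Therefore
A^* =
[[1, 3],
 [-3, 3],
 [0, 0]].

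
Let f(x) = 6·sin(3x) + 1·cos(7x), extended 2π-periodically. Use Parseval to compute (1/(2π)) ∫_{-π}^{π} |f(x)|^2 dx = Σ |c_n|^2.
Σ |c_n|^2 = 37/2

Expand |f|^2 and use orthogonality of {sin(nx), cos(mx)} on [-π, π]:
  ∫_{-π}^{π} sin(nx)^2 dx = π, ∫ cos(mx)^2 dx = π, and cross terms integrate to 0.
So ∫_{-π}^{π} f(x)^2 dx = 6^2 · π + 1^2 · π = (36 + 1)π.
Divide by 2π: (36 + 1)/2 = 37/2.
By Parseval, this equals Σ |c_n|^2.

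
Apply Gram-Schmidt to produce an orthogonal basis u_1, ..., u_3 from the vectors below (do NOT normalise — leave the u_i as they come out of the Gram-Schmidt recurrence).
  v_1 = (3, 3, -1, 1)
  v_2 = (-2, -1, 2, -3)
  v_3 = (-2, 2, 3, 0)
Orthogonal basis:
  u_1 = (3, 3, -1, 1)
  u_2 = (1/10, 11/10, 13/10, -23/10)
  u_3 = (-133/82, 68/41, 157/82, 74/41)

Apply the Gram-Schmidt recurrence
  u_1 = v_1
  u_i = v_i − Σ_{j<i} ((v_i · u_j) / (u_j · u_j)) · u_j.

Step by step this gives:
  u_1 = (3, 3, -1, 1)
  u_2 = (1/10, 11/10, 13/10, -23/10)
  u_3 = (-133/82, 68/41, 157/82, 74/41)

Orthogonality check:
  u_2 · u_1 = 0 (should be 0)
  u_3 · u_1 = 0 (should be 0)
  u_3 · u_2 = 0 (should be 0)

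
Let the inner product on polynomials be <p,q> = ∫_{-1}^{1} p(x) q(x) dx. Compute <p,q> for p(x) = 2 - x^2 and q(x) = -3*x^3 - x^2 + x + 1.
<p,q> = 12/5

Expand the product: p(x)·q(x) = 3*x^5 + x^4 - 7*x^3 - 3*x^2 + 2*x + 2.
∫_{-1}^{1} of each monomial x^k gives [2/(k+1) if k even, 0 if k odd]. Integrating term-by-term (or equivalently evaluating the antiderivative F(x) = x^6/2 + x^5/5 - 7*x^4/4 - x^3 + x^2 + 2*x at the endpoints):
  F(1) − F(−1) = 19/20 − (-29/20) = 12/5.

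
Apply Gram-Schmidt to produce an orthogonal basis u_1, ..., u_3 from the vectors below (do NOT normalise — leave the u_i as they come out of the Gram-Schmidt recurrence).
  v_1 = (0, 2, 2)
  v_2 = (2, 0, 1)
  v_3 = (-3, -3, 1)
Orthogonal basis:
  u_1 = (0, 2, 2)
  u_2 = (2, -1/2, 1/2)
  u_3 = (-11/9, -22/9, 22/9)

Apply the Gram-Schmidt recurrence
  u_1 = v_1
  u_i = v_i − Σ_{j<i} ((v_i · u_j) / (u_j · u_j)) · u_j.

Step by step this gives:
  u_1 = (0, 2, 2)
  u_2 = (2, -1/2, 1/2)
  u_3 = (-11/9, -22/9, 22/9)

Orthogonality check:
  u_2 · u_1 = 0 (should be 0)
  u_3 · u_1 = 0 (should be 0)
  u_3 · u_2 = 0 (should be 0)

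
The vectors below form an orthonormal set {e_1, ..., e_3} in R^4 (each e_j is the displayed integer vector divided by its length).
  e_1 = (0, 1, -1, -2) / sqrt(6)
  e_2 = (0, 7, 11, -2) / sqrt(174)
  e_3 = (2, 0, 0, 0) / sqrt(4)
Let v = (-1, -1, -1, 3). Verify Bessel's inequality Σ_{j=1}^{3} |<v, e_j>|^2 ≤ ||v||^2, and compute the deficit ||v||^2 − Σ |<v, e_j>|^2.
Σ |<v, e_j>|^2 = 299/29; ||v||^2 = 12; deficit = 49/29

Write each e_j = u_j / sqrt(<u_j, u_j>) where u_j is the displayed integer vector. Then <v, e_j> = <v, u_j> / sqrt(<u_j, u_j>), so |<v, e_j>|^2 = <v, u_j>^2 / <u_j, u_j>.
Coefficients: <v, e_1> = -6/sqrt(6), <v, e_2> = -24/sqrt(174), <v, e_3> = -2/sqrt(4).
Square and sum: Σ |<v, e_j>|^2 = 299/29.
Compute ||v||^2 = v·v = 12.
Deficit = 12 − 299/29 = 49/29 ≥ 0, confirming Bessel's inequality. (The deficit equals ||v − Σ <v,e_j> e_j||^2, the squared distance from v to span{e_j}.)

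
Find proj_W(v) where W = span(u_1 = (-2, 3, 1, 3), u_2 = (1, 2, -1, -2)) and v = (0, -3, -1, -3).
proj_W(v) = (20/13, -37/13, -9/13, -29/13)

Set up U = [u_1 | ... | u_2] ∈ R^(4×2). The projector onto W = col(U) is P = U (U^T U)^(-1) U^T.
Compute U^T U =
  [23, -3]
  [-3, 10],
and U^T v = (-19, 1).
Solve U^T U · c = U^T v for the coefficients: c = (-11/13, -2/13). The projection is proj_W(v) = U c.
Check: (v - proj_W(v)) · u_1 = 0  (should be 0).
Check: (v - proj_W(v)) · u_2 = 0  (should be 0).
Result: proj_W(v) = (20/13, -37/13, -9/13, -29/13).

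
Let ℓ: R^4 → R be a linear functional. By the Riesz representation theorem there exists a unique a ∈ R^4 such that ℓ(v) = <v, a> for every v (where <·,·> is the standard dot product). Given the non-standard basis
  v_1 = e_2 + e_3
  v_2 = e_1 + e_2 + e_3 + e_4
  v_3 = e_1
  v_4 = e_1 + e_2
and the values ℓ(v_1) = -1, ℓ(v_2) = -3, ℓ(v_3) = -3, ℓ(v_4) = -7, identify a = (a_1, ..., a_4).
a = (-3, -4, 3, 1)

Write a = (a_1, ..., a_4) in the standard basis. For each basis vector v_i, ℓ(v_i) = <v_i, a> is a linear equation in the a_j's. Collect the n equations into a matrix system V a = ℓ, where row i of V is v_i (expressed in the standard basis). Since V is invertible (lower-triangular with 1s on the diagonal, up to permutation), solve by back-substitution:
  V =
[[0, 1, 1, 0],
 [1, 1, 1, 1],
 [1, 0, 0, 0],
 [1, 1, 0, 0]]
  V a = (-1, -3, -3, -7)
Solving gives a = (-3, -4, 3, 1).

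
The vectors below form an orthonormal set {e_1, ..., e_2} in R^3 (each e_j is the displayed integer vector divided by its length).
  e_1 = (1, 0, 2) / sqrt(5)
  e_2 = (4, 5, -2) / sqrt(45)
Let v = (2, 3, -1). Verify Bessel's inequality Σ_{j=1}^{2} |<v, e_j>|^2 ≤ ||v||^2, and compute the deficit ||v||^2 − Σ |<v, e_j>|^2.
Σ |<v, e_j>|^2 = 125/9; ||v||^2 = 14; deficit = 1/9

Write each e_j = u_j / sqrt(<u_j, u_j>) where u_j is the displayed integer vector. Then <v, e_j> = <v, u_j> / sqrt(<u_j, u_j>), so |<v, e_j>|^2 = <v, u_j>^2 / <u_j, u_j>.
Coefficients: <v, e_1> = 0/sqrt(5), <v, e_2> = 25/sqrt(45).
Square and sum: Σ |<v, e_j>|^2 = 125/9.
Compute ||v||^2 = v·v = 14.
Deficit = 14 − 125/9 = 1/9 ≥ 0, confirming Bessel's inequality. (The deficit equals ||v − Σ <v,e_j> e_j||^2, the squared distance from v to span{e_j}.)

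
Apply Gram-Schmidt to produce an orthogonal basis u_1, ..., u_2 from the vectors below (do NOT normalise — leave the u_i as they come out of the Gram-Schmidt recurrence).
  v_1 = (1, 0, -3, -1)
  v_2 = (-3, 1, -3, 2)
Orthogonal basis:
  u_1 = (1, 0, -3, -1)
  u_2 = (-37/11, 1, -21/11, 26/11)

Apply the Gram-Schmidt recurrence
  u_1 = v_1
  u_i = v_i − Σ_{j<i} ((v_i · u_j) / (u_j · u_j)) · u_j.

Step by step this gives:
  u_1 = (1, 0, -3, -1)
  u_2 = (-37/11, 1, -21/11, 26/11)

Orthogonality check:
  u_2 · u_1 = 0 (should be 0)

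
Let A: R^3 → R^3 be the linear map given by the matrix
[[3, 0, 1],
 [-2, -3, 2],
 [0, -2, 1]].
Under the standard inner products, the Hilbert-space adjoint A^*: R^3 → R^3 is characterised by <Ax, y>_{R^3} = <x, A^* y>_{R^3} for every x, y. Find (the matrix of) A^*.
A^* = A^T =
[[3, -2, 0],
 [0, -3, -2],
 [1, 2, 1]]

For real matrices with standard dot products, the defining identity <Ax, y> = <x, A^* y> gives (Ax)^T y = x^T (A^*) y, i.e. x^T A^T y = x^T (A^*) y. Since this holds for all x, y, we must have A^* = A^T. Therefore
A^* =
[[3, -2, 0],
 [0, -3, -2],
 [1, 2, 1]].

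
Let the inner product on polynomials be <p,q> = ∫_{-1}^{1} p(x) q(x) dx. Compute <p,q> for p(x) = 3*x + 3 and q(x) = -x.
<p,q> = -2

Expand the product: p(x)·q(x) = -3*x^2 - 3*x.
∫_{-1}^{1} of each monomial x^k gives [2/(k+1) if k even, 0 if k odd]. Integrating term-by-term (or equivalently evaluating the antiderivative F(x) = -x^3 - 3*x^2/2 at the endpoints):
  F(1) − F(−1) = -5/2 − (-1/2) = -2.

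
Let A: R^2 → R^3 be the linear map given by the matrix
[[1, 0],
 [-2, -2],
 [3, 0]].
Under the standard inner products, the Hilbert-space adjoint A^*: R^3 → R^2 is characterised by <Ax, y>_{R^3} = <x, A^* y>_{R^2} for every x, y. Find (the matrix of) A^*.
A^* = A^T =
[[1, -2, 3],
 [0, -2, 0]]

For real matrices with standard dot products, the defining identity <Ax, y> = <x, A^* y> gives (Ax)^T y = x^T (A^*) y, i.e. x^T A^T y = x^T (A^*) y. Since this holds for all x, y, we must have A^* = A^T. Therefore
A^* =
[[1, -2, 3],
 [0, -2, 0]].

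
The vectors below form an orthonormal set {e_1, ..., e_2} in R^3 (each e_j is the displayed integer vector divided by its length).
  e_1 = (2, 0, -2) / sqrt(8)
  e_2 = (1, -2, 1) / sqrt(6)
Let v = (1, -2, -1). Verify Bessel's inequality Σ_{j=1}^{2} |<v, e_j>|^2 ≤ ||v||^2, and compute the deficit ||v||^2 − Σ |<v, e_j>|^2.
Σ |<v, e_j>|^2 = 14/3; ||v||^2 = 6; deficit = 4/3

Write each e_j = u_j / sqrt(<u_j, u_j>) where u_j is the displayed integer vector. Then <v, e_j> = <v, u_j> / sqrt(<u_j, u_j>), so |<v, e_j>|^2 = <v, u_j>^2 / <u_j, u_j>.
Coefficients: <v, e_1> = 4/sqrt(8), <v, e_2> = 4/sqrt(6).
Square and sum: Σ |<v, e_j>|^2 = 14/3.
Compute ||v||^2 = v·v = 6.
Deficit = 6 − 14/3 = 4/3 ≥ 0, confirming Bessel's inequality. (The deficit equals ||v − Σ <v,e_j> e_j||^2, the squared distance from v to span{e_j}.)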